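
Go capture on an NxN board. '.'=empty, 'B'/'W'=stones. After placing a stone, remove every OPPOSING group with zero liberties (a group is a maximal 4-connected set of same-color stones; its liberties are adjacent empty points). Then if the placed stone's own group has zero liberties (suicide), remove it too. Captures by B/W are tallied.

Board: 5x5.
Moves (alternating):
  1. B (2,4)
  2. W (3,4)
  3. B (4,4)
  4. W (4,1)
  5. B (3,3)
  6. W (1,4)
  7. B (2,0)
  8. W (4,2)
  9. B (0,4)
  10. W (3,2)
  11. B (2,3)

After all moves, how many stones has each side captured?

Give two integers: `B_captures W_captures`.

Move 1: B@(2,4) -> caps B=0 W=0
Move 2: W@(3,4) -> caps B=0 W=0
Move 3: B@(4,4) -> caps B=0 W=0
Move 4: W@(4,1) -> caps B=0 W=0
Move 5: B@(3,3) -> caps B=1 W=0
Move 6: W@(1,4) -> caps B=1 W=0
Move 7: B@(2,0) -> caps B=1 W=0
Move 8: W@(4,2) -> caps B=1 W=0
Move 9: B@(0,4) -> caps B=1 W=0
Move 10: W@(3,2) -> caps B=1 W=0
Move 11: B@(2,3) -> caps B=1 W=0

Answer: 1 0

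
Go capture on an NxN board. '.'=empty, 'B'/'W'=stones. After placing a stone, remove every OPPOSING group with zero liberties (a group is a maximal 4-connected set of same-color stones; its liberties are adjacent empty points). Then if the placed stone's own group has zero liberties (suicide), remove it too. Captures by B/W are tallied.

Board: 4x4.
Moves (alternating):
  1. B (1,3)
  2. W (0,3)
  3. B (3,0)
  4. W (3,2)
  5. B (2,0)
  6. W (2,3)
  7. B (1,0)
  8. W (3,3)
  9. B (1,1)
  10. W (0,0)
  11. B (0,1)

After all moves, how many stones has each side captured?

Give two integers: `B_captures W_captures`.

Move 1: B@(1,3) -> caps B=0 W=0
Move 2: W@(0,3) -> caps B=0 W=0
Move 3: B@(3,0) -> caps B=0 W=0
Move 4: W@(3,2) -> caps B=0 W=0
Move 5: B@(2,0) -> caps B=0 W=0
Move 6: W@(2,3) -> caps B=0 W=0
Move 7: B@(1,0) -> caps B=0 W=0
Move 8: W@(3,3) -> caps B=0 W=0
Move 9: B@(1,1) -> caps B=0 W=0
Move 10: W@(0,0) -> caps B=0 W=0
Move 11: B@(0,1) -> caps B=1 W=0

Answer: 1 0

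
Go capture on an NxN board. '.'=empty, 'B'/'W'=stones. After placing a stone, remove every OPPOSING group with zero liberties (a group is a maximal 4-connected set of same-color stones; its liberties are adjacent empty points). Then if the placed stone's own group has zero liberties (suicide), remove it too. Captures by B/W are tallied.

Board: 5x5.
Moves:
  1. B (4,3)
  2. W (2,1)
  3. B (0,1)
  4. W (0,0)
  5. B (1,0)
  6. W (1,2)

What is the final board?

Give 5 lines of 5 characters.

Move 1: B@(4,3) -> caps B=0 W=0
Move 2: W@(2,1) -> caps B=0 W=0
Move 3: B@(0,1) -> caps B=0 W=0
Move 4: W@(0,0) -> caps B=0 W=0
Move 5: B@(1,0) -> caps B=1 W=0
Move 6: W@(1,2) -> caps B=1 W=0

Answer: .B...
B.W..
.W...
.....
...B.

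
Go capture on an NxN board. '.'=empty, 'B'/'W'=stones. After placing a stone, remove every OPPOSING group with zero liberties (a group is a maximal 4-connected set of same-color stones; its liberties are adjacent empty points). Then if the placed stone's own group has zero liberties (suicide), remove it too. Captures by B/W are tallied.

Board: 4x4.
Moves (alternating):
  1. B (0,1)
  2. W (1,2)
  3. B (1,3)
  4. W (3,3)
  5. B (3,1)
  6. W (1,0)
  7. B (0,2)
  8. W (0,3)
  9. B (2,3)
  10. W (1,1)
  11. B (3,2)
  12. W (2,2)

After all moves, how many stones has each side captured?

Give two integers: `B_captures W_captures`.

Move 1: B@(0,1) -> caps B=0 W=0
Move 2: W@(1,2) -> caps B=0 W=0
Move 3: B@(1,3) -> caps B=0 W=0
Move 4: W@(3,3) -> caps B=0 W=0
Move 5: B@(3,1) -> caps B=0 W=0
Move 6: W@(1,0) -> caps B=0 W=0
Move 7: B@(0,2) -> caps B=0 W=0
Move 8: W@(0,3) -> caps B=0 W=0
Move 9: B@(2,3) -> caps B=0 W=0
Move 10: W@(1,1) -> caps B=0 W=0
Move 11: B@(3,2) -> caps B=1 W=0
Move 12: W@(2,2) -> caps B=1 W=0

Answer: 1 0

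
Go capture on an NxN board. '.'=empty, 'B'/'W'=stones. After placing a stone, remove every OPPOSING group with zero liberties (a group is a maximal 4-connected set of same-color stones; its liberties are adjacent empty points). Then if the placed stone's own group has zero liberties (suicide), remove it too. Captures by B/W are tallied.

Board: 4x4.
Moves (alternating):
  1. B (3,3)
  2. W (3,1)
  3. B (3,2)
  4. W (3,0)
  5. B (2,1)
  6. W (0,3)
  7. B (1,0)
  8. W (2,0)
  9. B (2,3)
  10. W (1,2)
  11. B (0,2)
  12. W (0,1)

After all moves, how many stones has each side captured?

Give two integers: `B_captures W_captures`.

Move 1: B@(3,3) -> caps B=0 W=0
Move 2: W@(3,1) -> caps B=0 W=0
Move 3: B@(3,2) -> caps B=0 W=0
Move 4: W@(3,0) -> caps B=0 W=0
Move 5: B@(2,1) -> caps B=0 W=0
Move 6: W@(0,3) -> caps B=0 W=0
Move 7: B@(1,0) -> caps B=0 W=0
Move 8: W@(2,0) -> caps B=0 W=0
Move 9: B@(2,3) -> caps B=0 W=0
Move 10: W@(1,2) -> caps B=0 W=0
Move 11: B@(0,2) -> caps B=0 W=0
Move 12: W@(0,1) -> caps B=0 W=1

Answer: 0 1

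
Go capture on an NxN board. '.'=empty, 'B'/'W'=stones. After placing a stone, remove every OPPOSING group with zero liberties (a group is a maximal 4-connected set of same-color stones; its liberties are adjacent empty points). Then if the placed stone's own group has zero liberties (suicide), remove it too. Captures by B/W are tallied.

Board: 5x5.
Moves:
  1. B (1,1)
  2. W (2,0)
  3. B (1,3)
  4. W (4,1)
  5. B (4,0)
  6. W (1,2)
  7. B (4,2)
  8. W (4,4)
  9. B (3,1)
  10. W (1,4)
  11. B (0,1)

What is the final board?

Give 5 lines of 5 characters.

Move 1: B@(1,1) -> caps B=0 W=0
Move 2: W@(2,0) -> caps B=0 W=0
Move 3: B@(1,3) -> caps B=0 W=0
Move 4: W@(4,1) -> caps B=0 W=0
Move 5: B@(4,0) -> caps B=0 W=0
Move 6: W@(1,2) -> caps B=0 W=0
Move 7: B@(4,2) -> caps B=0 W=0
Move 8: W@(4,4) -> caps B=0 W=0
Move 9: B@(3,1) -> caps B=1 W=0
Move 10: W@(1,4) -> caps B=1 W=0
Move 11: B@(0,1) -> caps B=1 W=0

Answer: .B...
.BWBW
W....
.B...
B.B.W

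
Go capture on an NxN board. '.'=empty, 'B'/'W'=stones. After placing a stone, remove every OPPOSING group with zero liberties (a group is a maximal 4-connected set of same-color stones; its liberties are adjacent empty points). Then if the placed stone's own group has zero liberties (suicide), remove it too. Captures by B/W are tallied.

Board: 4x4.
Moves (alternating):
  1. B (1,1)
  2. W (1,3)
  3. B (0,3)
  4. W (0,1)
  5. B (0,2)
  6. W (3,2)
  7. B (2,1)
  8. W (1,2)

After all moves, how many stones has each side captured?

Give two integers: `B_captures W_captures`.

Move 1: B@(1,1) -> caps B=0 W=0
Move 2: W@(1,3) -> caps B=0 W=0
Move 3: B@(0,3) -> caps B=0 W=0
Move 4: W@(0,1) -> caps B=0 W=0
Move 5: B@(0,2) -> caps B=0 W=0
Move 6: W@(3,2) -> caps B=0 W=0
Move 7: B@(2,1) -> caps B=0 W=0
Move 8: W@(1,2) -> caps B=0 W=2

Answer: 0 2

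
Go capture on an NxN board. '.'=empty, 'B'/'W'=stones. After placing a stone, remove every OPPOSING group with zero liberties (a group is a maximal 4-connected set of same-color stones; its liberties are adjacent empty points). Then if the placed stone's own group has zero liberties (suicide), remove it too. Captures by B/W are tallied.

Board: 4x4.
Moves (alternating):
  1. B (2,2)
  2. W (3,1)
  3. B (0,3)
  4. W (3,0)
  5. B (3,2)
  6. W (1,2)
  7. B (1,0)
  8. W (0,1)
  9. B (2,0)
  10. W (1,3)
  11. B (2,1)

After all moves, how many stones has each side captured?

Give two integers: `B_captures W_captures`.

Move 1: B@(2,2) -> caps B=0 W=0
Move 2: W@(3,1) -> caps B=0 W=0
Move 3: B@(0,3) -> caps B=0 W=0
Move 4: W@(3,0) -> caps B=0 W=0
Move 5: B@(3,2) -> caps B=0 W=0
Move 6: W@(1,2) -> caps B=0 W=0
Move 7: B@(1,0) -> caps B=0 W=0
Move 8: W@(0,1) -> caps B=0 W=0
Move 9: B@(2,0) -> caps B=0 W=0
Move 10: W@(1,3) -> caps B=0 W=0
Move 11: B@(2,1) -> caps B=2 W=0

Answer: 2 0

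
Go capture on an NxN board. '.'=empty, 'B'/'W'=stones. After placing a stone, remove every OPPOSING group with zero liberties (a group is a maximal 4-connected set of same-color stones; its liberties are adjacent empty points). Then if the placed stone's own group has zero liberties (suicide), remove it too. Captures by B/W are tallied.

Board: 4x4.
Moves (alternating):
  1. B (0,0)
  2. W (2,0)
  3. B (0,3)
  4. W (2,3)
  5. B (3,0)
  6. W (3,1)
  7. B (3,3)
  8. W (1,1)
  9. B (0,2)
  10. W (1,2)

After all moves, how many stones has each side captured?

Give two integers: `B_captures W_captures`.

Move 1: B@(0,0) -> caps B=0 W=0
Move 2: W@(2,0) -> caps B=0 W=0
Move 3: B@(0,3) -> caps B=0 W=0
Move 4: W@(2,3) -> caps B=0 W=0
Move 5: B@(3,0) -> caps B=0 W=0
Move 6: W@(3,1) -> caps B=0 W=1
Move 7: B@(3,3) -> caps B=0 W=1
Move 8: W@(1,1) -> caps B=0 W=1
Move 9: B@(0,2) -> caps B=0 W=1
Move 10: W@(1,2) -> caps B=0 W=1

Answer: 0 1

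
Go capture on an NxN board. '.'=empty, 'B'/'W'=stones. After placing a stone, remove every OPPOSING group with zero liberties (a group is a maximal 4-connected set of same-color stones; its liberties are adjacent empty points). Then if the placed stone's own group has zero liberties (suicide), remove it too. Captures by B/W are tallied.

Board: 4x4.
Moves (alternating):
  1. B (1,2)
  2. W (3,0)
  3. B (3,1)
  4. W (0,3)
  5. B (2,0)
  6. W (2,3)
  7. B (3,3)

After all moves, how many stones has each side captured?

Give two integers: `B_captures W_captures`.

Answer: 1 0

Derivation:
Move 1: B@(1,2) -> caps B=0 W=0
Move 2: W@(3,0) -> caps B=0 W=0
Move 3: B@(3,1) -> caps B=0 W=0
Move 4: W@(0,3) -> caps B=0 W=0
Move 5: B@(2,0) -> caps B=1 W=0
Move 6: W@(2,3) -> caps B=1 W=0
Move 7: B@(3,3) -> caps B=1 W=0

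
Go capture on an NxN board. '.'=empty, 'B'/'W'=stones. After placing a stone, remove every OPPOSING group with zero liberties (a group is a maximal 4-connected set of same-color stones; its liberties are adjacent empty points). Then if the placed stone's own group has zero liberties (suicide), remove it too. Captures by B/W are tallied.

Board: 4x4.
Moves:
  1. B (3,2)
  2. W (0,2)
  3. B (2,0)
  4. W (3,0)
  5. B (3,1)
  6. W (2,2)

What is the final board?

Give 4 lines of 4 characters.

Answer: ..W.
....
B.W.
.BB.

Derivation:
Move 1: B@(3,2) -> caps B=0 W=0
Move 2: W@(0,2) -> caps B=0 W=0
Move 3: B@(2,0) -> caps B=0 W=0
Move 4: W@(3,0) -> caps B=0 W=0
Move 5: B@(3,1) -> caps B=1 W=0
Move 6: W@(2,2) -> caps B=1 W=0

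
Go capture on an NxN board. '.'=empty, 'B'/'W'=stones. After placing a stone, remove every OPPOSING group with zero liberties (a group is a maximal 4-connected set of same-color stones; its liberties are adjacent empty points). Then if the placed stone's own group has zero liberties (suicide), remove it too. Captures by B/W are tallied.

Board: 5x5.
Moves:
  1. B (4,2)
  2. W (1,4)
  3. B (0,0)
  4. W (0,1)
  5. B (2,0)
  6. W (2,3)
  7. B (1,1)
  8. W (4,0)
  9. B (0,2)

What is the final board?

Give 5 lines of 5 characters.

Move 1: B@(4,2) -> caps B=0 W=0
Move 2: W@(1,4) -> caps B=0 W=0
Move 3: B@(0,0) -> caps B=0 W=0
Move 4: W@(0,1) -> caps B=0 W=0
Move 5: B@(2,0) -> caps B=0 W=0
Move 6: W@(2,3) -> caps B=0 W=0
Move 7: B@(1,1) -> caps B=0 W=0
Move 8: W@(4,0) -> caps B=0 W=0
Move 9: B@(0,2) -> caps B=1 W=0

Answer: B.B..
.B..W
B..W.
.....
W.B..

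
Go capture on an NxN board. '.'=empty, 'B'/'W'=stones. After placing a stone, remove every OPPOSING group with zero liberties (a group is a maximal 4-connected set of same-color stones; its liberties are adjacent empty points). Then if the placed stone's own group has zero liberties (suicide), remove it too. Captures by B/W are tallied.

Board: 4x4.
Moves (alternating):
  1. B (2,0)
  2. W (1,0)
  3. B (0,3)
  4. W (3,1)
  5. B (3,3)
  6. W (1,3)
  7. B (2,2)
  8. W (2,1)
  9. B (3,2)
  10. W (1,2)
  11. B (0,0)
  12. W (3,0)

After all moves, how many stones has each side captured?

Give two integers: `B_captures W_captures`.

Answer: 0 1

Derivation:
Move 1: B@(2,0) -> caps B=0 W=0
Move 2: W@(1,0) -> caps B=0 W=0
Move 3: B@(0,3) -> caps B=0 W=0
Move 4: W@(3,1) -> caps B=0 W=0
Move 5: B@(3,3) -> caps B=0 W=0
Move 6: W@(1,3) -> caps B=0 W=0
Move 7: B@(2,2) -> caps B=0 W=0
Move 8: W@(2,1) -> caps B=0 W=0
Move 9: B@(3,2) -> caps B=0 W=0
Move 10: W@(1,2) -> caps B=0 W=0
Move 11: B@(0,0) -> caps B=0 W=0
Move 12: W@(3,0) -> caps B=0 W=1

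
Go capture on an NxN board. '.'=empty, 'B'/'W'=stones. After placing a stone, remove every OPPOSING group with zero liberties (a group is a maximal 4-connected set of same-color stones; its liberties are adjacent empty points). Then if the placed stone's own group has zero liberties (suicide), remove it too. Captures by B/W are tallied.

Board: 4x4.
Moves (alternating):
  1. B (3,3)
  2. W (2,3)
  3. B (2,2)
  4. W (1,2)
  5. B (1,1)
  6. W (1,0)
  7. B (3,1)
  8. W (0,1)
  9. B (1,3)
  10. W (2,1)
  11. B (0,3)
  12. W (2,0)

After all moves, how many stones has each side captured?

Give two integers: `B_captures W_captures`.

Answer: 1 1

Derivation:
Move 1: B@(3,3) -> caps B=0 W=0
Move 2: W@(2,3) -> caps B=0 W=0
Move 3: B@(2,2) -> caps B=0 W=0
Move 4: W@(1,2) -> caps B=0 W=0
Move 5: B@(1,1) -> caps B=0 W=0
Move 6: W@(1,0) -> caps B=0 W=0
Move 7: B@(3,1) -> caps B=0 W=0
Move 8: W@(0,1) -> caps B=0 W=0
Move 9: B@(1,3) -> caps B=1 W=0
Move 10: W@(2,1) -> caps B=1 W=1
Move 11: B@(0,3) -> caps B=1 W=1
Move 12: W@(2,0) -> caps B=1 W=1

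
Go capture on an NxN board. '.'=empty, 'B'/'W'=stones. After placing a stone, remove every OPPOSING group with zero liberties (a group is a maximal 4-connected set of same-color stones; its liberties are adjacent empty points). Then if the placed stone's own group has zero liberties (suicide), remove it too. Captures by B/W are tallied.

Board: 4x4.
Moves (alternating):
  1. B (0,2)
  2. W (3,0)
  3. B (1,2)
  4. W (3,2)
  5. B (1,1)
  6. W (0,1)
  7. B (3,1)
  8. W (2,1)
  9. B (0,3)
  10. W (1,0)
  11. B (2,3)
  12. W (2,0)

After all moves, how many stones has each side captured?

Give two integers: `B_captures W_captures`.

Answer: 0 1

Derivation:
Move 1: B@(0,2) -> caps B=0 W=0
Move 2: W@(3,0) -> caps B=0 W=0
Move 3: B@(1,2) -> caps B=0 W=0
Move 4: W@(3,2) -> caps B=0 W=0
Move 5: B@(1,1) -> caps B=0 W=0
Move 6: W@(0,1) -> caps B=0 W=0
Move 7: B@(3,1) -> caps B=0 W=0
Move 8: W@(2,1) -> caps B=0 W=1
Move 9: B@(0,3) -> caps B=0 W=1
Move 10: W@(1,0) -> caps B=0 W=1
Move 11: B@(2,3) -> caps B=0 W=1
Move 12: W@(2,0) -> caps B=0 W=1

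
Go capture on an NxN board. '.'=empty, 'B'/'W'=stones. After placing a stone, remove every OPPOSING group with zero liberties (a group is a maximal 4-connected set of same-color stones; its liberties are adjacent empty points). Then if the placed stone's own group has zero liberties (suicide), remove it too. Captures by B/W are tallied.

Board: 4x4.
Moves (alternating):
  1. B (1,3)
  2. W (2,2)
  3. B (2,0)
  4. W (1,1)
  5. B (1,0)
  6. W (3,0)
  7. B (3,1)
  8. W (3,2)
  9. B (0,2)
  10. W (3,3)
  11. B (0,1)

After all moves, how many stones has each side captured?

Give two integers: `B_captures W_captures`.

Move 1: B@(1,3) -> caps B=0 W=0
Move 2: W@(2,2) -> caps B=0 W=0
Move 3: B@(2,0) -> caps B=0 W=0
Move 4: W@(1,1) -> caps B=0 W=0
Move 5: B@(1,0) -> caps B=0 W=0
Move 6: W@(3,0) -> caps B=0 W=0
Move 7: B@(3,1) -> caps B=1 W=0
Move 8: W@(3,2) -> caps B=1 W=0
Move 9: B@(0,2) -> caps B=1 W=0
Move 10: W@(3,3) -> caps B=1 W=0
Move 11: B@(0,1) -> caps B=1 W=0

Answer: 1 0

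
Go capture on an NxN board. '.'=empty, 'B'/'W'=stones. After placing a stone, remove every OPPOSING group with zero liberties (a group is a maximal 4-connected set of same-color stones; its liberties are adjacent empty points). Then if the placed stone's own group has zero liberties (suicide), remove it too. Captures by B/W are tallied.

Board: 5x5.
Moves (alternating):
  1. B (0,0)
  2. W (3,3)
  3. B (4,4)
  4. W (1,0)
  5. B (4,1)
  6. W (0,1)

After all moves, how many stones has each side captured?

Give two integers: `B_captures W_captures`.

Move 1: B@(0,0) -> caps B=0 W=0
Move 2: W@(3,3) -> caps B=0 W=0
Move 3: B@(4,4) -> caps B=0 W=0
Move 4: W@(1,0) -> caps B=0 W=0
Move 5: B@(4,1) -> caps B=0 W=0
Move 6: W@(0,1) -> caps B=0 W=1

Answer: 0 1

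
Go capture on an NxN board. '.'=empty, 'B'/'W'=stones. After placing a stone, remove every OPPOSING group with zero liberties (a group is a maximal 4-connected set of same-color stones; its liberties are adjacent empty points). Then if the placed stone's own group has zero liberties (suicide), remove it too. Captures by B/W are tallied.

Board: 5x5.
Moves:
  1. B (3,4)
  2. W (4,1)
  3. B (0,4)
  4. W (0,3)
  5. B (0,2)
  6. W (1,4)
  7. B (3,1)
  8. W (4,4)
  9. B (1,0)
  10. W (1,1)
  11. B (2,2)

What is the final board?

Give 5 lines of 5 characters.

Move 1: B@(3,4) -> caps B=0 W=0
Move 2: W@(4,1) -> caps B=0 W=0
Move 3: B@(0,4) -> caps B=0 W=0
Move 4: W@(0,3) -> caps B=0 W=0
Move 5: B@(0,2) -> caps B=0 W=0
Move 6: W@(1,4) -> caps B=0 W=1
Move 7: B@(3,1) -> caps B=0 W=1
Move 8: W@(4,4) -> caps B=0 W=1
Move 9: B@(1,0) -> caps B=0 W=1
Move 10: W@(1,1) -> caps B=0 W=1
Move 11: B@(2,2) -> caps B=0 W=1

Answer: ..BW.
BW..W
..B..
.B..B
.W..W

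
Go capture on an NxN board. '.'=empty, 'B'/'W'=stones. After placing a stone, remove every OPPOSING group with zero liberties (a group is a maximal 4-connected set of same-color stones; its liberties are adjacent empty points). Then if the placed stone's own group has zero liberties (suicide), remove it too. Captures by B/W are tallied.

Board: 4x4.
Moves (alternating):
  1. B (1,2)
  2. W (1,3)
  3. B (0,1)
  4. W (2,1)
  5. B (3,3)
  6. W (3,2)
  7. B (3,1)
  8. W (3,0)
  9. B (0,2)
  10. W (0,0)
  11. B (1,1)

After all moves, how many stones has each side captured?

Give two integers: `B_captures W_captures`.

Move 1: B@(1,2) -> caps B=0 W=0
Move 2: W@(1,3) -> caps B=0 W=0
Move 3: B@(0,1) -> caps B=0 W=0
Move 4: W@(2,1) -> caps B=0 W=0
Move 5: B@(3,3) -> caps B=0 W=0
Move 6: W@(3,2) -> caps B=0 W=0
Move 7: B@(3,1) -> caps B=0 W=0
Move 8: W@(3,0) -> caps B=0 W=1
Move 9: B@(0,2) -> caps B=0 W=1
Move 10: W@(0,0) -> caps B=0 W=1
Move 11: B@(1,1) -> caps B=0 W=1

Answer: 0 1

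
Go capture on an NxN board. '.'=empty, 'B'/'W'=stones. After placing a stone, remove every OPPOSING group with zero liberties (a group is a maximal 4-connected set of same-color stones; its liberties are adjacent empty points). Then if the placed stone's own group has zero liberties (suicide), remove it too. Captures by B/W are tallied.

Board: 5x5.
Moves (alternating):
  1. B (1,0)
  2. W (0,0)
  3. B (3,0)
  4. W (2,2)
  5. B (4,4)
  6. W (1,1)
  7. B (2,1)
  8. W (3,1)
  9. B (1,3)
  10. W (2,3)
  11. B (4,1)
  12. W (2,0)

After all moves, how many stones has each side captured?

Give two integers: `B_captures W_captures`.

Move 1: B@(1,0) -> caps B=0 W=0
Move 2: W@(0,0) -> caps B=0 W=0
Move 3: B@(3,0) -> caps B=0 W=0
Move 4: W@(2,2) -> caps B=0 W=0
Move 5: B@(4,4) -> caps B=0 W=0
Move 6: W@(1,1) -> caps B=0 W=0
Move 7: B@(2,1) -> caps B=0 W=0
Move 8: W@(3,1) -> caps B=0 W=0
Move 9: B@(1,3) -> caps B=0 W=0
Move 10: W@(2,3) -> caps B=0 W=0
Move 11: B@(4,1) -> caps B=0 W=0
Move 12: W@(2,0) -> caps B=0 W=2

Answer: 0 2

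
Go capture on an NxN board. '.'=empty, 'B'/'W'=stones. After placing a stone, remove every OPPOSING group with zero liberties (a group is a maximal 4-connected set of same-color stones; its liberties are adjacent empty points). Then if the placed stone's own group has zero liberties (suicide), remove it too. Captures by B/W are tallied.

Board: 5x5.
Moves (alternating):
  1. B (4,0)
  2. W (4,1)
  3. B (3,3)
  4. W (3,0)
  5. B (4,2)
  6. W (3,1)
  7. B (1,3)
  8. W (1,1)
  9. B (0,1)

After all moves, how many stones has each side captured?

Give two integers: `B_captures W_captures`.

Move 1: B@(4,0) -> caps B=0 W=0
Move 2: W@(4,1) -> caps B=0 W=0
Move 3: B@(3,3) -> caps B=0 W=0
Move 4: W@(3,0) -> caps B=0 W=1
Move 5: B@(4,2) -> caps B=0 W=1
Move 6: W@(3,1) -> caps B=0 W=1
Move 7: B@(1,3) -> caps B=0 W=1
Move 8: W@(1,1) -> caps B=0 W=1
Move 9: B@(0,1) -> caps B=0 W=1

Answer: 0 1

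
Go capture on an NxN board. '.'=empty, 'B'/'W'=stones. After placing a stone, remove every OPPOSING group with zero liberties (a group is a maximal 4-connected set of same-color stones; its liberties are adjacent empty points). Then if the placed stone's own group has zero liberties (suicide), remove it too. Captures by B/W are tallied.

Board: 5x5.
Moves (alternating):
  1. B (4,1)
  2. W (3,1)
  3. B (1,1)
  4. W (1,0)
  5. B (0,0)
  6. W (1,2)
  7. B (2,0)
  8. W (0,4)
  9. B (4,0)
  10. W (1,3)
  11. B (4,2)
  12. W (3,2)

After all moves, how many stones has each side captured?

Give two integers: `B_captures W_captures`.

Answer: 1 0

Derivation:
Move 1: B@(4,1) -> caps B=0 W=0
Move 2: W@(3,1) -> caps B=0 W=0
Move 3: B@(1,1) -> caps B=0 W=0
Move 4: W@(1,0) -> caps B=0 W=0
Move 5: B@(0,0) -> caps B=0 W=0
Move 6: W@(1,2) -> caps B=0 W=0
Move 7: B@(2,0) -> caps B=1 W=0
Move 8: W@(0,4) -> caps B=1 W=0
Move 9: B@(4,0) -> caps B=1 W=0
Move 10: W@(1,3) -> caps B=1 W=0
Move 11: B@(4,2) -> caps B=1 W=0
Move 12: W@(3,2) -> caps B=1 W=0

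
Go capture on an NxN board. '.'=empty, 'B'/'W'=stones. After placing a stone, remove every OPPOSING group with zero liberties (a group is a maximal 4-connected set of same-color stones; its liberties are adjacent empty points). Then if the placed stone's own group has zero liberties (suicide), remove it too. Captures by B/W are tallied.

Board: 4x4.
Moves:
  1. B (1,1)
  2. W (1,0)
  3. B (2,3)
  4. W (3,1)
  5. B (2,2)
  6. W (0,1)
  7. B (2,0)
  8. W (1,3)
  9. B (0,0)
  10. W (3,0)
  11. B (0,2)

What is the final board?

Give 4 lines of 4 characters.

Answer: B.B.
.B.W
B.BB
WW..

Derivation:
Move 1: B@(1,1) -> caps B=0 W=0
Move 2: W@(1,0) -> caps B=0 W=0
Move 3: B@(2,3) -> caps B=0 W=0
Move 4: W@(3,1) -> caps B=0 W=0
Move 5: B@(2,2) -> caps B=0 W=0
Move 6: W@(0,1) -> caps B=0 W=0
Move 7: B@(2,0) -> caps B=0 W=0
Move 8: W@(1,3) -> caps B=0 W=0
Move 9: B@(0,0) -> caps B=1 W=0
Move 10: W@(3,0) -> caps B=1 W=0
Move 11: B@(0,2) -> caps B=2 W=0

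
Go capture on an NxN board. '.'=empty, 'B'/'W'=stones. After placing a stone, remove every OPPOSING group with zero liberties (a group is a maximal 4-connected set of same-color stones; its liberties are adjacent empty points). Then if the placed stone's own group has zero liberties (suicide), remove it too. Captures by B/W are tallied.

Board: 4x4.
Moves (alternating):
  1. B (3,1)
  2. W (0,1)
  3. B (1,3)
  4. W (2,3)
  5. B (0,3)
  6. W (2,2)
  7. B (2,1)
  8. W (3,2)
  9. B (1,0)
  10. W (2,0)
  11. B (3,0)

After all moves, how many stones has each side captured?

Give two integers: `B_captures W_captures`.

Answer: 1 0

Derivation:
Move 1: B@(3,1) -> caps B=0 W=0
Move 2: W@(0,1) -> caps B=0 W=0
Move 3: B@(1,3) -> caps B=0 W=0
Move 4: W@(2,3) -> caps B=0 W=0
Move 5: B@(0,3) -> caps B=0 W=0
Move 6: W@(2,2) -> caps B=0 W=0
Move 7: B@(2,1) -> caps B=0 W=0
Move 8: W@(3,2) -> caps B=0 W=0
Move 9: B@(1,0) -> caps B=0 W=0
Move 10: W@(2,0) -> caps B=0 W=0
Move 11: B@(3,0) -> caps B=1 W=0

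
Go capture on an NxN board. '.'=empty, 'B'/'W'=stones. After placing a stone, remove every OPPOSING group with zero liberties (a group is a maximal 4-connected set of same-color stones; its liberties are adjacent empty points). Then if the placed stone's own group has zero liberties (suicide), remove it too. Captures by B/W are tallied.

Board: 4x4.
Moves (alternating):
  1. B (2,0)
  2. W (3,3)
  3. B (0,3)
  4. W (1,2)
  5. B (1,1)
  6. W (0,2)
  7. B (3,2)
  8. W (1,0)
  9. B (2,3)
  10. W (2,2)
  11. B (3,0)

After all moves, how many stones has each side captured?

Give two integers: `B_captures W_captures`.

Answer: 1 0

Derivation:
Move 1: B@(2,0) -> caps B=0 W=0
Move 2: W@(3,3) -> caps B=0 W=0
Move 3: B@(0,3) -> caps B=0 W=0
Move 4: W@(1,2) -> caps B=0 W=0
Move 5: B@(1,1) -> caps B=0 W=0
Move 6: W@(0,2) -> caps B=0 W=0
Move 7: B@(3,2) -> caps B=0 W=0
Move 8: W@(1,0) -> caps B=0 W=0
Move 9: B@(2,3) -> caps B=1 W=0
Move 10: W@(2,2) -> caps B=1 W=0
Move 11: B@(3,0) -> caps B=1 W=0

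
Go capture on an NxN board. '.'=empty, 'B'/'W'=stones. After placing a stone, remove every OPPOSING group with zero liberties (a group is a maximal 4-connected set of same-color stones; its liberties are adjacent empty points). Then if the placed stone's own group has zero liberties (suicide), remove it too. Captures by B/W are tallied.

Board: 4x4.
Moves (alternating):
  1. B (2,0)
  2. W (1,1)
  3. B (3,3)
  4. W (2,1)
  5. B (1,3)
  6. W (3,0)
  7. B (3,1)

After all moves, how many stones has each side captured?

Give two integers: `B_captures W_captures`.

Move 1: B@(2,0) -> caps B=0 W=0
Move 2: W@(1,1) -> caps B=0 W=0
Move 3: B@(3,3) -> caps B=0 W=0
Move 4: W@(2,1) -> caps B=0 W=0
Move 5: B@(1,3) -> caps B=0 W=0
Move 6: W@(3,0) -> caps B=0 W=0
Move 7: B@(3,1) -> caps B=1 W=0

Answer: 1 0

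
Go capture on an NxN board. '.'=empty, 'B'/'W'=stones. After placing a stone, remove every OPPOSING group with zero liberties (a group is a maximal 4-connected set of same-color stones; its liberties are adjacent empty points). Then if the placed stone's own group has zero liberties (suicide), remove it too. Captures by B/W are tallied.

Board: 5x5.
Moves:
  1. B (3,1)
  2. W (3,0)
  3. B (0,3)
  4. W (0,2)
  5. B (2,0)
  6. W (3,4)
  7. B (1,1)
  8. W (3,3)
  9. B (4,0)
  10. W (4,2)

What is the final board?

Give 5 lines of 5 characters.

Answer: ..WB.
.B...
B....
.B.WW
B.W..

Derivation:
Move 1: B@(3,1) -> caps B=0 W=0
Move 2: W@(3,0) -> caps B=0 W=0
Move 3: B@(0,3) -> caps B=0 W=0
Move 4: W@(0,2) -> caps B=0 W=0
Move 5: B@(2,0) -> caps B=0 W=0
Move 6: W@(3,4) -> caps B=0 W=0
Move 7: B@(1,1) -> caps B=0 W=0
Move 8: W@(3,3) -> caps B=0 W=0
Move 9: B@(4,0) -> caps B=1 W=0
Move 10: W@(4,2) -> caps B=1 W=0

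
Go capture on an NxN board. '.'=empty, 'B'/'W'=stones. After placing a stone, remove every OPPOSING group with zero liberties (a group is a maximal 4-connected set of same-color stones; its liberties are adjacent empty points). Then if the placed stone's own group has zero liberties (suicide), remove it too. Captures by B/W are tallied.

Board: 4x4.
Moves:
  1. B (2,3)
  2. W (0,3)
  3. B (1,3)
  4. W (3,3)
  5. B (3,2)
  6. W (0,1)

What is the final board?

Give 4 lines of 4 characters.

Answer: .W.W
...B
...B
..B.

Derivation:
Move 1: B@(2,3) -> caps B=0 W=0
Move 2: W@(0,3) -> caps B=0 W=0
Move 3: B@(1,3) -> caps B=0 W=0
Move 4: W@(3,3) -> caps B=0 W=0
Move 5: B@(3,2) -> caps B=1 W=0
Move 6: W@(0,1) -> caps B=1 W=0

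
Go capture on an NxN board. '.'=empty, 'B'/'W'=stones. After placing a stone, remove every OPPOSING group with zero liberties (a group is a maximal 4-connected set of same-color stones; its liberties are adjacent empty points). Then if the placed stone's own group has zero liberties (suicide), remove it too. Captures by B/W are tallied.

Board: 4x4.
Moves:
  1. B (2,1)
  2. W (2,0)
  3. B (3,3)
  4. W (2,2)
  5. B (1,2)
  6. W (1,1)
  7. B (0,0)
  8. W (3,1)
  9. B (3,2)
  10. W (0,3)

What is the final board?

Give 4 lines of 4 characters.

Answer: B..W
.WB.
W.W.
.WBB

Derivation:
Move 1: B@(2,1) -> caps B=0 W=0
Move 2: W@(2,0) -> caps B=0 W=0
Move 3: B@(3,3) -> caps B=0 W=0
Move 4: W@(2,2) -> caps B=0 W=0
Move 5: B@(1,2) -> caps B=0 W=0
Move 6: W@(1,1) -> caps B=0 W=0
Move 7: B@(0,0) -> caps B=0 W=0
Move 8: W@(3,1) -> caps B=0 W=1
Move 9: B@(3,2) -> caps B=0 W=1
Move 10: W@(0,3) -> caps B=0 W=1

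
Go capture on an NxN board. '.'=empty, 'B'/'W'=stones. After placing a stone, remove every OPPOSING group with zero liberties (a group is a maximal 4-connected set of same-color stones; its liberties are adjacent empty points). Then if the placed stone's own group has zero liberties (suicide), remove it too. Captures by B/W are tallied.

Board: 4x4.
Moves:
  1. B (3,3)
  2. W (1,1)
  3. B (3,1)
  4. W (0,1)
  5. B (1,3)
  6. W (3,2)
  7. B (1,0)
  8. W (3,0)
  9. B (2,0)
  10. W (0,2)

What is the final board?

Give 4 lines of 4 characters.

Answer: .WW.
BW.B
B...
.BWB

Derivation:
Move 1: B@(3,3) -> caps B=0 W=0
Move 2: W@(1,1) -> caps B=0 W=0
Move 3: B@(3,1) -> caps B=0 W=0
Move 4: W@(0,1) -> caps B=0 W=0
Move 5: B@(1,3) -> caps B=0 W=0
Move 6: W@(3,2) -> caps B=0 W=0
Move 7: B@(1,0) -> caps B=0 W=0
Move 8: W@(3,0) -> caps B=0 W=0
Move 9: B@(2,0) -> caps B=1 W=0
Move 10: W@(0,2) -> caps B=1 W=0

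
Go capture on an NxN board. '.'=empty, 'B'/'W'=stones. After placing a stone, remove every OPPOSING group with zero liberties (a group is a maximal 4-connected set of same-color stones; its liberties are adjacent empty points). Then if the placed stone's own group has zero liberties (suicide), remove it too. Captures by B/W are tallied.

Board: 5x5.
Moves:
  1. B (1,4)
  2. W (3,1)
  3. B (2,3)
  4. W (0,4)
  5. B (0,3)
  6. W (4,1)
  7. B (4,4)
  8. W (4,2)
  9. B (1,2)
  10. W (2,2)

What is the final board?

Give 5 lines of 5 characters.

Move 1: B@(1,4) -> caps B=0 W=0
Move 2: W@(3,1) -> caps B=0 W=0
Move 3: B@(2,3) -> caps B=0 W=0
Move 4: W@(0,4) -> caps B=0 W=0
Move 5: B@(0,3) -> caps B=1 W=0
Move 6: W@(4,1) -> caps B=1 W=0
Move 7: B@(4,4) -> caps B=1 W=0
Move 8: W@(4,2) -> caps B=1 W=0
Move 9: B@(1,2) -> caps B=1 W=0
Move 10: W@(2,2) -> caps B=1 W=0

Answer: ...B.
..B.B
..WB.
.W...
.WW.B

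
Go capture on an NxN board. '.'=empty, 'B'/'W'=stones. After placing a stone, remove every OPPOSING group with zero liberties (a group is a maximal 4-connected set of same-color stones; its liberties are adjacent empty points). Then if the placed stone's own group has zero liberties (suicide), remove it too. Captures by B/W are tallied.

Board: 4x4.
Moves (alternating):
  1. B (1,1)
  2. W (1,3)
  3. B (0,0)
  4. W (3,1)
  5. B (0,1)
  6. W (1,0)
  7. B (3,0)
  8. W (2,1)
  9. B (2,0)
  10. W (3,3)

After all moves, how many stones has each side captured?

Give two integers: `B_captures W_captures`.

Answer: 1 0

Derivation:
Move 1: B@(1,1) -> caps B=0 W=0
Move 2: W@(1,3) -> caps B=0 W=0
Move 3: B@(0,0) -> caps B=0 W=0
Move 4: W@(3,1) -> caps B=0 W=0
Move 5: B@(0,1) -> caps B=0 W=0
Move 6: W@(1,0) -> caps B=0 W=0
Move 7: B@(3,0) -> caps B=0 W=0
Move 8: W@(2,1) -> caps B=0 W=0
Move 9: B@(2,0) -> caps B=1 W=0
Move 10: W@(3,3) -> caps B=1 W=0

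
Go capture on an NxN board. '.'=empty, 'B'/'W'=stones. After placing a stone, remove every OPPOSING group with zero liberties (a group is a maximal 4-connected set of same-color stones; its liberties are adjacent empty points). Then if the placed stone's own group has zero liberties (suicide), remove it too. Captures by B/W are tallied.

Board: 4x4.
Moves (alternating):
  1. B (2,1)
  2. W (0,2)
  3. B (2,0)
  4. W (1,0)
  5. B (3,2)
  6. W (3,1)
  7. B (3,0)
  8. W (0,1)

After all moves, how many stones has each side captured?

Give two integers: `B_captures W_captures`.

Move 1: B@(2,1) -> caps B=0 W=0
Move 2: W@(0,2) -> caps B=0 W=0
Move 3: B@(2,0) -> caps B=0 W=0
Move 4: W@(1,0) -> caps B=0 W=0
Move 5: B@(3,2) -> caps B=0 W=0
Move 6: W@(3,1) -> caps B=0 W=0
Move 7: B@(3,0) -> caps B=1 W=0
Move 8: W@(0,1) -> caps B=1 W=0

Answer: 1 0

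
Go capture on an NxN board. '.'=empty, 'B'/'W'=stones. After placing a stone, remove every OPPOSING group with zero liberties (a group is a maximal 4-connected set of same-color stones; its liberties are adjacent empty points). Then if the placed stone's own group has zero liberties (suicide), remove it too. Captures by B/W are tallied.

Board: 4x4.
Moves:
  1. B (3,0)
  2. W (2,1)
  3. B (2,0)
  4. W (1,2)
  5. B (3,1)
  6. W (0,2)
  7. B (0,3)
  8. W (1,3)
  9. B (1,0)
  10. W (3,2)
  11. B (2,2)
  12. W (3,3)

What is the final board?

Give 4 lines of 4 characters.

Move 1: B@(3,0) -> caps B=0 W=0
Move 2: W@(2,1) -> caps B=0 W=0
Move 3: B@(2,0) -> caps B=0 W=0
Move 4: W@(1,2) -> caps B=0 W=0
Move 5: B@(3,1) -> caps B=0 W=0
Move 6: W@(0,2) -> caps B=0 W=0
Move 7: B@(0,3) -> caps B=0 W=0
Move 8: W@(1,3) -> caps B=0 W=1
Move 9: B@(1,0) -> caps B=0 W=1
Move 10: W@(3,2) -> caps B=0 W=1
Move 11: B@(2,2) -> caps B=0 W=1
Move 12: W@(3,3) -> caps B=0 W=1

Answer: ..W.
B.WW
BWB.
BBWW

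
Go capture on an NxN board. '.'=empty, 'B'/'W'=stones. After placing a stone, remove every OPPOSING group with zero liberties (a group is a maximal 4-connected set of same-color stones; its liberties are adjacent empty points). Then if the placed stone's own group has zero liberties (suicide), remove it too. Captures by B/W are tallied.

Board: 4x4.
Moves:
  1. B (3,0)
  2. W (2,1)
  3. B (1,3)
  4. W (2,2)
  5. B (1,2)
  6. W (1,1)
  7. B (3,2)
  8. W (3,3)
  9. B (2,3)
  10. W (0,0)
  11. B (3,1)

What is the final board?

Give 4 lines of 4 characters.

Answer: W...
.WBB
.WWB
BBB.

Derivation:
Move 1: B@(3,0) -> caps B=0 W=0
Move 2: W@(2,1) -> caps B=0 W=0
Move 3: B@(1,3) -> caps B=0 W=0
Move 4: W@(2,2) -> caps B=0 W=0
Move 5: B@(1,2) -> caps B=0 W=0
Move 6: W@(1,1) -> caps B=0 W=0
Move 7: B@(3,2) -> caps B=0 W=0
Move 8: W@(3,3) -> caps B=0 W=0
Move 9: B@(2,3) -> caps B=1 W=0
Move 10: W@(0,0) -> caps B=1 W=0
Move 11: B@(3,1) -> caps B=1 W=0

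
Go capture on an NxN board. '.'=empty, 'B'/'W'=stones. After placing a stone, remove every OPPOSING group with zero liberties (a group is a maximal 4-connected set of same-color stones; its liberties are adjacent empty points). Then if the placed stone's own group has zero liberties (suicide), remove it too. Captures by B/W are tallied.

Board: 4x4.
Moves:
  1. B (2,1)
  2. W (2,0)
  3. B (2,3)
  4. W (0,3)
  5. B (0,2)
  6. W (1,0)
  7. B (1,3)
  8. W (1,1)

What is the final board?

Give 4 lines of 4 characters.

Answer: ..B.
WW.B
WB.B
....

Derivation:
Move 1: B@(2,1) -> caps B=0 W=0
Move 2: W@(2,0) -> caps B=0 W=0
Move 3: B@(2,3) -> caps B=0 W=0
Move 4: W@(0,3) -> caps B=0 W=0
Move 5: B@(0,2) -> caps B=0 W=0
Move 6: W@(1,0) -> caps B=0 W=0
Move 7: B@(1,3) -> caps B=1 W=0
Move 8: W@(1,1) -> caps B=1 W=0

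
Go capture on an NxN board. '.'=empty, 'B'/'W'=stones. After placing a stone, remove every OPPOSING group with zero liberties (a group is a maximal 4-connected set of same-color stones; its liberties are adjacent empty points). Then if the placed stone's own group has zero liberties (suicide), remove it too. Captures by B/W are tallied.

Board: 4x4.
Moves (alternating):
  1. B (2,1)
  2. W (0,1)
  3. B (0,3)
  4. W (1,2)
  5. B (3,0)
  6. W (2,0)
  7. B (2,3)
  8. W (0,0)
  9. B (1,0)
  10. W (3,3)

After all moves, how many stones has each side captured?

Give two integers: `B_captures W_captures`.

Answer: 1 0

Derivation:
Move 1: B@(2,1) -> caps B=0 W=0
Move 2: W@(0,1) -> caps B=0 W=0
Move 3: B@(0,3) -> caps B=0 W=0
Move 4: W@(1,2) -> caps B=0 W=0
Move 5: B@(3,0) -> caps B=0 W=0
Move 6: W@(2,0) -> caps B=0 W=0
Move 7: B@(2,3) -> caps B=0 W=0
Move 8: W@(0,0) -> caps B=0 W=0
Move 9: B@(1,0) -> caps B=1 W=0
Move 10: W@(3,3) -> caps B=1 W=0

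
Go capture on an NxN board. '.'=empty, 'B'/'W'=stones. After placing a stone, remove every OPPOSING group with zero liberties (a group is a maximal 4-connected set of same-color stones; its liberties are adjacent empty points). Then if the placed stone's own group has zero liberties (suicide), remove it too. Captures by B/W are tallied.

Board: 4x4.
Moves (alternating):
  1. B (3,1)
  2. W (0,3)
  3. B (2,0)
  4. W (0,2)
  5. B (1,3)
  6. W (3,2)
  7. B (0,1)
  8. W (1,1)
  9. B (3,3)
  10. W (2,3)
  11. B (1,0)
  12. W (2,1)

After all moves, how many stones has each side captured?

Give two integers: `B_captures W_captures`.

Answer: 0 1

Derivation:
Move 1: B@(3,1) -> caps B=0 W=0
Move 2: W@(0,3) -> caps B=0 W=0
Move 3: B@(2,0) -> caps B=0 W=0
Move 4: W@(0,2) -> caps B=0 W=0
Move 5: B@(1,3) -> caps B=0 W=0
Move 6: W@(3,2) -> caps B=0 W=0
Move 7: B@(0,1) -> caps B=0 W=0
Move 8: W@(1,1) -> caps B=0 W=0
Move 9: B@(3,3) -> caps B=0 W=0
Move 10: W@(2,3) -> caps B=0 W=1
Move 11: B@(1,0) -> caps B=0 W=1
Move 12: W@(2,1) -> caps B=0 W=1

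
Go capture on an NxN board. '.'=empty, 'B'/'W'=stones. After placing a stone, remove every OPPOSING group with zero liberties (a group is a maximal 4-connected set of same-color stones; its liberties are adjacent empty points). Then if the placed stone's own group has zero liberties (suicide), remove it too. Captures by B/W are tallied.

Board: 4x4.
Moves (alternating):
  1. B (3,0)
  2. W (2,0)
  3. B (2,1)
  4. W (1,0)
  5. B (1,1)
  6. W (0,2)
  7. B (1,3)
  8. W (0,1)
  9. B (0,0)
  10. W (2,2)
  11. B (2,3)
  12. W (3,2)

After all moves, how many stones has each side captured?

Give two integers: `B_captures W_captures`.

Move 1: B@(3,0) -> caps B=0 W=0
Move 2: W@(2,0) -> caps B=0 W=0
Move 3: B@(2,1) -> caps B=0 W=0
Move 4: W@(1,0) -> caps B=0 W=0
Move 5: B@(1,1) -> caps B=0 W=0
Move 6: W@(0,2) -> caps B=0 W=0
Move 7: B@(1,3) -> caps B=0 W=0
Move 8: W@(0,1) -> caps B=0 W=0
Move 9: B@(0,0) -> caps B=2 W=0
Move 10: W@(2,2) -> caps B=2 W=0
Move 11: B@(2,3) -> caps B=2 W=0
Move 12: W@(3,2) -> caps B=2 W=0

Answer: 2 0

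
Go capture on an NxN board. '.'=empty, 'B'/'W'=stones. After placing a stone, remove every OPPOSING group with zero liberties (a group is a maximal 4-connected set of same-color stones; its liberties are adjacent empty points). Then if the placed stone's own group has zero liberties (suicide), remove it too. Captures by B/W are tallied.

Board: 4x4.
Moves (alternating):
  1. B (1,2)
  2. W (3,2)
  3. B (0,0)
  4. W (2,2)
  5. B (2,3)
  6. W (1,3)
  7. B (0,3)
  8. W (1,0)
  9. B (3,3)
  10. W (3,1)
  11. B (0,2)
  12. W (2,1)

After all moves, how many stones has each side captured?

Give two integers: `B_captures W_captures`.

Answer: 1 0

Derivation:
Move 1: B@(1,2) -> caps B=0 W=0
Move 2: W@(3,2) -> caps B=0 W=0
Move 3: B@(0,0) -> caps B=0 W=0
Move 4: W@(2,2) -> caps B=0 W=0
Move 5: B@(2,3) -> caps B=0 W=0
Move 6: W@(1,3) -> caps B=0 W=0
Move 7: B@(0,3) -> caps B=1 W=0
Move 8: W@(1,0) -> caps B=1 W=0
Move 9: B@(3,3) -> caps B=1 W=0
Move 10: W@(3,1) -> caps B=1 W=0
Move 11: B@(0,2) -> caps B=1 W=0
Move 12: W@(2,1) -> caps B=1 W=0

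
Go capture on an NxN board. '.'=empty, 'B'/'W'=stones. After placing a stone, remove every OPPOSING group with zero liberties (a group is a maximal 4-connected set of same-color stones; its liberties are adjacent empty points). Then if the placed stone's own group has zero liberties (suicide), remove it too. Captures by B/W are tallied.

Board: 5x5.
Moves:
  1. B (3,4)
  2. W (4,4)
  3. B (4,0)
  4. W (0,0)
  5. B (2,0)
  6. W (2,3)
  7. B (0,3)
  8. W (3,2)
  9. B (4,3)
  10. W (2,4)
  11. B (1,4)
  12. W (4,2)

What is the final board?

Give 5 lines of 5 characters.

Answer: W..B.
....B
B..WW
..W.B
B.WB.

Derivation:
Move 1: B@(3,4) -> caps B=0 W=0
Move 2: W@(4,4) -> caps B=0 W=0
Move 3: B@(4,0) -> caps B=0 W=0
Move 4: W@(0,0) -> caps B=0 W=0
Move 5: B@(2,0) -> caps B=0 W=0
Move 6: W@(2,3) -> caps B=0 W=0
Move 7: B@(0,3) -> caps B=0 W=0
Move 8: W@(3,2) -> caps B=0 W=0
Move 9: B@(4,3) -> caps B=1 W=0
Move 10: W@(2,4) -> caps B=1 W=0
Move 11: B@(1,4) -> caps B=1 W=0
Move 12: W@(4,2) -> caps B=1 W=0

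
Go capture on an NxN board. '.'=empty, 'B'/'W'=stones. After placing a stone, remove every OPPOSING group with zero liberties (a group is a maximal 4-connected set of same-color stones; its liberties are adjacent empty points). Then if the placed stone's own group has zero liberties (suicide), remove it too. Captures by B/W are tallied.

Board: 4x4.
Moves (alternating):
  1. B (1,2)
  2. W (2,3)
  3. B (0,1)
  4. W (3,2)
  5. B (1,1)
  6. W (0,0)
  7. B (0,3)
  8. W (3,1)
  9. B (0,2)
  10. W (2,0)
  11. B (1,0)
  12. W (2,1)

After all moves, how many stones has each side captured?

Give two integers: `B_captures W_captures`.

Move 1: B@(1,2) -> caps B=0 W=0
Move 2: W@(2,3) -> caps B=0 W=0
Move 3: B@(0,1) -> caps B=0 W=0
Move 4: W@(3,2) -> caps B=0 W=0
Move 5: B@(1,1) -> caps B=0 W=0
Move 6: W@(0,0) -> caps B=0 W=0
Move 7: B@(0,3) -> caps B=0 W=0
Move 8: W@(3,1) -> caps B=0 W=0
Move 9: B@(0,2) -> caps B=0 W=0
Move 10: W@(2,0) -> caps B=0 W=0
Move 11: B@(1,0) -> caps B=1 W=0
Move 12: W@(2,1) -> caps B=1 W=0

Answer: 1 0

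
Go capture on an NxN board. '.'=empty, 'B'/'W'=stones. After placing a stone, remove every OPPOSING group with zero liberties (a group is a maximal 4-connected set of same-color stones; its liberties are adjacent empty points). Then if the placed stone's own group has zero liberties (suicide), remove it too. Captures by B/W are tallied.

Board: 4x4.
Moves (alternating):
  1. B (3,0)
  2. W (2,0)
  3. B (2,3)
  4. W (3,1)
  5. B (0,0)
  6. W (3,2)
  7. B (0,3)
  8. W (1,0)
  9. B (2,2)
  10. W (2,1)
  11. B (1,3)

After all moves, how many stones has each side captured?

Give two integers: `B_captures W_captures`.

Answer: 0 1

Derivation:
Move 1: B@(3,0) -> caps B=0 W=0
Move 2: W@(2,0) -> caps B=0 W=0
Move 3: B@(2,3) -> caps B=0 W=0
Move 4: W@(3,1) -> caps B=0 W=1
Move 5: B@(0,0) -> caps B=0 W=1
Move 6: W@(3,2) -> caps B=0 W=1
Move 7: B@(0,3) -> caps B=0 W=1
Move 8: W@(1,0) -> caps B=0 W=1
Move 9: B@(2,2) -> caps B=0 W=1
Move 10: W@(2,1) -> caps B=0 W=1
Move 11: B@(1,3) -> caps B=0 W=1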